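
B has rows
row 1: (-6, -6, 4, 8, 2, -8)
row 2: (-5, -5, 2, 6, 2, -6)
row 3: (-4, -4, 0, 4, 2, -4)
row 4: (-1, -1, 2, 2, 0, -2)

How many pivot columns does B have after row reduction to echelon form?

Row reduce to echelon form.
R2 ← R2 − (5/6)·R1: [0, 0, -4/3, -2/3, 1/3, 2/3]
R3 ← R3 − (2/3)·R1: [0, 0, -8/3, -4/3, 2/3, 4/3]
R4 ← R4 − (1/6)·R1: [0, 0, 4/3, 2/3, -1/3, -2/3]
R3 ← R3 − (2)·R2: [0, 0, 0, 0, 0, 0]
R4 ← R4 + R2: [0, 0, 0, 0, 0, 0]
Echelon form has 2 nonzero rows, so rank(B) = 2.
Each nonzero row contributes one pivot column: 2 pivot columns.

2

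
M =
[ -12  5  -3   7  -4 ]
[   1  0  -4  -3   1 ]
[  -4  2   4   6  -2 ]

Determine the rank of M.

3

Row reduce to echelon form.
R2 ← R2 + (1/12)·R1: [0, 5/12, -17/4, -29/12, 2/3]
R3 ← R3 − (1/3)·R1: [0, 1/3, 5, 11/3, -2/3]
R3 ← R3 − (4/5)·R2: [0, 0, 42/5, 28/5, -6/5]
Echelon form has 3 nonzero rows, so rank(M) = 3.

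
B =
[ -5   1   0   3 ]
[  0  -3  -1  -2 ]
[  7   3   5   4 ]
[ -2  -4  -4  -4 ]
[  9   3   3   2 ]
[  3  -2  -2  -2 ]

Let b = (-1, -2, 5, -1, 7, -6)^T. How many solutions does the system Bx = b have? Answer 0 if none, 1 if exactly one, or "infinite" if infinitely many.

0

Row reduce the augmented matrix [B | b].
R3 ← R3 + (7/5)·R1: [0, 22/5, 5, 41/5, 18/5]
R4 ← R4 − (2/5)·R1: [0, -22/5, -4, -26/5, -3/5]
R5 ← R5 + (9/5)·R1: [0, 24/5, 3, 37/5, 26/5]
R6 ← R6 + (3/5)·R1: [0, -7/5, -2, -1/5, -33/5]
R3 ← R3 + (22/15)·R2: [0, 0, 53/15, 79/15, 2/3]
R4 ← R4 − (22/15)·R2: [0, 0, -38/15, -34/15, 7/3]
R5 ← R5 + (8/5)·R2: [0, 0, 7/5, 21/5, 2]
R6 ← R6 − (7/15)·R2: [0, 0, -23/15, 11/15, -17/3]
R4 ← R4 + (38/53)·R3: [0, 0, 0, 80/53, 149/53]
R5 ← R5 − (21/53)·R3: [0, 0, 0, 112/53, 92/53]
R6 ← R6 + (23/53)·R3: [0, 0, 0, 160/53, -285/53]
R5 ← R5 − (7/5)·R4: [0, 0, 0, 0, -11/5]
R6 ← R6 − (2)·R4: [0, 0, 0, 0, -11]
R6 ← R6 − (5)·R5: [0, 0, 0, 0, 0]
The echelon form has 5 nonzero rows; the last pivot sits in the augmented column, so rank(B) = 4 but rank([B|b]) = 5.
Since the ranks differ, the system is inconsistent.
It has no solutions.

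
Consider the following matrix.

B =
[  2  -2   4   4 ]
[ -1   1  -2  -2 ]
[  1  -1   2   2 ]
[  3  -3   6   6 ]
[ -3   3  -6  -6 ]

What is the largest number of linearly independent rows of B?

1

Row reduce to echelon form.
R2 ← R2 + (1/2)·R1: [0, 0, 0, 0]
R3 ← R3 − (1/2)·R1: [0, 0, 0, 0]
R4 ← R4 − (3/2)·R1: [0, 0, 0, 0]
R5 ← R5 + (3/2)·R1: [0, 0, 0, 0]
Echelon form has 1 nonzero row, so rank(B) = 1.
The rank gives the maximum number of linearly independent rows: 1.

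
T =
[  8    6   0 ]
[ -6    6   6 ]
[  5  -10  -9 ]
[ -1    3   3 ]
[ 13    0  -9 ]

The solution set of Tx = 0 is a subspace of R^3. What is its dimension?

0

Row reduce to echelon form.
R2 ← R2 + (3/4)·R1: [0, 21/2, 6]
R3 ← R3 − (5/8)·R1: [0, -55/4, -9]
R4 ← R4 + (1/8)·R1: [0, 15/4, 3]
R5 ← R5 − (13/8)·R1: [0, -39/4, -9]
R3 ← R3 + (55/42)·R2: [0, 0, -8/7]
R4 ← R4 − (5/14)·R2: [0, 0, 6/7]
R5 ← R5 + (13/14)·R2: [0, 0, -24/7]
R4 ← R4 + (3/4)·R3: [0, 0, 0]
R5 ← R5 − (3)·R3: [0, 0, 0]
3 nonzero rows, so rank(T) = 3.
T has 3 columns; by rank–nullity, nullity = 3 − 3 = 0.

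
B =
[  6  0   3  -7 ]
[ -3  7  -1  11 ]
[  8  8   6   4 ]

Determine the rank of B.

3

Row reduce to echelon form.
R2 ← R2 + (1/2)·R1: [0, 7, 1/2, 15/2]
R3 ← R3 − (4/3)·R1: [0, 8, 2, 40/3]
R3 ← R3 − (8/7)·R2: [0, 0, 10/7, 100/21]
Echelon form has 3 nonzero rows, so rank(B) = 3.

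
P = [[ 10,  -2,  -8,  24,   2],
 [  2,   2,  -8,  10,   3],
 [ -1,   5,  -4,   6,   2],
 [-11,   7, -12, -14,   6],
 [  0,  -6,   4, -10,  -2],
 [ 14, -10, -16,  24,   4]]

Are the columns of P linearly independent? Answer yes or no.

no

Row reduce P to echelon form.
R2 ← R2 − (1/5)·R1: [0, 12/5, -32/5, 26/5, 13/5]
R3 ← R3 + (1/10)·R1: [0, 24/5, -24/5, 42/5, 11/5]
R4 ← R4 + (11/10)·R1: [0, 24/5, -104/5, 62/5, 41/5]
R6 ← R6 − (7/5)·R1: [0, -36/5, -24/5, -48/5, 6/5]
R3 ← R3 − (2)·R2: [0, 0, 8, -2, -3]
R4 ← R4 − (2)·R2: [0, 0, -8, 2, 3]
R5 ← R5 + (5/2)·R2: [0, 0, -12, 3, 9/2]
R6 ← R6 + (3)·R2: [0, 0, -24, 6, 9]
R4 ← R4 + R3: [0, 0, 0, 0, 0]
R5 ← R5 + (3/2)·R3: [0, 0, 0, 0, 0]
R6 ← R6 + (3)·R3: [0, 0, 0, 0, 0]
3 pivots among 5 columns.
Only 3 < 5 pivot columns, so the columns are linearly dependent.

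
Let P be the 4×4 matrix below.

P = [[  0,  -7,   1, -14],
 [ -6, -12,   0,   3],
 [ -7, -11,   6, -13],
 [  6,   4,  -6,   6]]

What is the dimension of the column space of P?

3

Row reduce to echelon form.
Swap R1 ↔ R2
R3 ← R3 − (7/6)·R1: [0, 3, 6, -33/2]
R4 ← R4 + R1: [0, -8, -6, 9]
R3 ← R3 + (3/7)·R2: [0, 0, 45/7, -45/2]
R4 ← R4 − (8/7)·R2: [0, 0, -50/7, 25]
R4 ← R4 + (10/9)·R3: [0, 0, 0, 0]
Echelon form has 3 nonzero rows, so rank(P) = 3.
The column space has dimension equal to the rank: 3.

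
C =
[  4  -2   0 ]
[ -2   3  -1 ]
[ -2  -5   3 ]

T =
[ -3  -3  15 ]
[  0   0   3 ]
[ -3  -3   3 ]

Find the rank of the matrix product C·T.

First compute CT:
[[-12, -12,  54],
 [  9,   9, -24],
 [ -3,  -3, -36]]
Now row reduce the product.
R2 ← R2 + (3/4)·R1: [0, 0, 33/2]
R3 ← R3 − (1/4)·R1: [0, 0, -99/2]
R3 ← R3 + (3)·R2: [0, 0, 0]
2 nonzero rows, so rank(CT) = 2.

2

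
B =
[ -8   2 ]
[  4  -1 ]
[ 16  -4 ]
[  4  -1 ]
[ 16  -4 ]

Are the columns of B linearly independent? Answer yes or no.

Row reduce B to echelon form.
R2 ← R2 + (1/2)·R1: [0, 0]
R3 ← R3 + (2)·R1: [0, 0]
R4 ← R4 + (1/2)·R1: [0, 0]
R5 ← R5 + (2)·R1: [0, 0]
1 pivot among 2 columns.
Only 1 < 2 pivot columns, so the columns are linearly dependent.

no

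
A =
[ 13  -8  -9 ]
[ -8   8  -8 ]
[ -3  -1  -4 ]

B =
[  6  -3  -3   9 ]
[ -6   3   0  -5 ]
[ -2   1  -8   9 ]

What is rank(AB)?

First compute AB:
[[144, -72,  33,  76],
 [-80,  40,  88, -184],
 [ -4,   2,  41, -58]]
Now row reduce the product.
R2 ← R2 + (5/9)·R1: [0, 0, 319/3, -1276/9]
R3 ← R3 + (1/36)·R1: [0, 0, 503/12, -503/9]
R3 ← R3 − (503/1276)·R2: [0, 0, 0, 0]
2 nonzero rows, so rank(AB) = 2.

2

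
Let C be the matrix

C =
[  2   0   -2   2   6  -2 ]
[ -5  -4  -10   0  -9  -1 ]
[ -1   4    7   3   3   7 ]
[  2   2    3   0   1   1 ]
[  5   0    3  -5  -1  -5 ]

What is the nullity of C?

Row reduce to echelon form.
R2 ← R2 + (5/2)·R1: [0, -4, -15, 5, 6, -6]
R3 ← R3 + (1/2)·R1: [0, 4, 6, 4, 6, 6]
R4 ← R4 − R1: [0, 2, 5, -2, -5, 3]
R5 ← R5 − (5/2)·R1: [0, 0, 8, -10, -16, 0]
R3 ← R3 + R2: [0, 0, -9, 9, 12, 0]
R4 ← R4 + (1/2)·R2: [0, 0, -5/2, 1/2, -2, 0]
R4 ← R4 − (5/18)·R3: [0, 0, 0, -2, -16/3, 0]
R5 ← R5 + (8/9)·R3: [0, 0, 0, -2, -16/3, 0]
R5 ← R5 − R4: [0, 0, 0, 0, 0, 0]
4 nonzero rows, so rank(C) = 4.
C has 6 columns; by rank–nullity, nullity = 6 − 4 = 2.

2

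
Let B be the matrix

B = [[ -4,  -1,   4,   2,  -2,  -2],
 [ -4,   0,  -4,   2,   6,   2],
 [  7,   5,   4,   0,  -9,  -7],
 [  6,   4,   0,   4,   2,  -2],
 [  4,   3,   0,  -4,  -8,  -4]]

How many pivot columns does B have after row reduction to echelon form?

Row reduce to echelon form.
R2 ← R2 − R1: [0, 1, -8, 0, 8, 4]
R3 ← R3 + (7/4)·R1: [0, 13/4, 11, 7/2, -25/2, -21/2]
R4 ← R4 + (3/2)·R1: [0, 5/2, 6, 7, -1, -5]
R5 ← R5 + R1: [0, 2, 4, -2, -10, -6]
R3 ← R3 − (13/4)·R2: [0, 0, 37, 7/2, -77/2, -47/2]
R4 ← R4 − (5/2)·R2: [0, 0, 26, 7, -21, -15]
R5 ← R5 − (2)·R2: [0, 0, 20, -2, -26, -14]
R4 ← R4 − (26/37)·R3: [0, 0, 0, 168/37, 224/37, 56/37]
R5 ← R5 − (20/37)·R3: [0, 0, 0, -144/37, -192/37, -48/37]
R5 ← R5 + (6/7)·R4: [0, 0, 0, 0, 0, 0]
Echelon form has 4 nonzero rows, so rank(B) = 4.
Each nonzero row contributes one pivot column: 4 pivot columns.

4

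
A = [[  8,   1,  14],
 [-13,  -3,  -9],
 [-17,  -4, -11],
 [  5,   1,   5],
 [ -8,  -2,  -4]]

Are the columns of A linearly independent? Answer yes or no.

Row reduce A to echelon form.
R2 ← R2 + (13/8)·R1: [0, -11/8, 55/4]
R3 ← R3 + (17/8)·R1: [0, -15/8, 75/4]
R4 ← R4 − (5/8)·R1: [0, 3/8, -15/4]
R5 ← R5 + R1: [0, -1, 10]
R3 ← R3 − (15/11)·R2: [0, 0, 0]
R4 ← R4 + (3/11)·R2: [0, 0, 0]
R5 ← R5 − (8/11)·R2: [0, 0, 0]
2 pivots among 3 columns.
Only 2 < 3 pivot columns, so the columns are linearly dependent.

no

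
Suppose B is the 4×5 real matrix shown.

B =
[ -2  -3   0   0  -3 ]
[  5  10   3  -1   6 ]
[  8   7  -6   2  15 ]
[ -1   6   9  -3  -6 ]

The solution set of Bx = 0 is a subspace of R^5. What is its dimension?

3

Row reduce to echelon form.
R2 ← R2 + (5/2)·R1: [0, 5/2, 3, -1, -3/2]
R3 ← R3 + (4)·R1: [0, -5, -6, 2, 3]
R4 ← R4 − (1/2)·R1: [0, 15/2, 9, -3, -9/2]
R3 ← R3 + (2)·R2: [0, 0, 0, 0, 0]
R4 ← R4 − (3)·R2: [0, 0, 0, 0, 0]
2 nonzero rows, so rank(B) = 2.
B has 5 columns; by rank–nullity, nullity = 5 − 2 = 3.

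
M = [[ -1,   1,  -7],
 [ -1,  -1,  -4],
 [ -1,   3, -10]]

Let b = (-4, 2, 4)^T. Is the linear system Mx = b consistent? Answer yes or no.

Row reduce the augmented matrix [M | b].
R2 ← R2 − R1: [0, -2, 3, 6]
R3 ← R3 − R1: [0, 2, -3, 8]
R3 ← R3 + R2: [0, 0, 0, 14]
The echelon form has 3 nonzero rows; the last pivot sits in the augmented column, so rank(M) = 2 but rank([M|b]) = 3.
Since the ranks differ, the system is inconsistent.

no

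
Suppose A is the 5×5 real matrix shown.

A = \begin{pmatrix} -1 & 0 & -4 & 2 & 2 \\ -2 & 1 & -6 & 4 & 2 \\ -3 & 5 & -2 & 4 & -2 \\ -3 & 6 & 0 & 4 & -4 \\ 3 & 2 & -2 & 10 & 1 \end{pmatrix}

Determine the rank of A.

Row reduce to echelon form.
R2 ← R2 − (2)·R1: [0, 1, 2, 0, -2]
R3 ← R3 − (3)·R1: [0, 5, 10, -2, -8]
R4 ← R4 − (3)·R1: [0, 6, 12, -2, -10]
R5 ← R5 + (3)·R1: [0, 2, -14, 16, 7]
R3 ← R3 − (5)·R2: [0, 0, 0, -2, 2]
R4 ← R4 − (6)·R2: [0, 0, 0, -2, 2]
R5 ← R5 − (2)·R2: [0, 0, -18, 16, 11]
Swap R3 ↔ R5
R5 ← R5 − R4: [0, 0, 0, 0, 0]
Echelon form has 4 nonzero rows, so rank(A) = 4.

4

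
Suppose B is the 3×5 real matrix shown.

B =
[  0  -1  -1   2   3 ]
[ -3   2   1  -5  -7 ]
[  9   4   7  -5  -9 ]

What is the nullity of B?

Row reduce to echelon form.
Swap R1 ↔ R2
R3 ← R3 + (3)·R1: [0, 10, 10, -20, -30]
R3 ← R3 + (10)·R2: [0, 0, 0, 0, 0]
2 nonzero rows, so rank(B) = 2.
B has 5 columns; by rank–nullity, nullity = 5 − 2 = 3.

3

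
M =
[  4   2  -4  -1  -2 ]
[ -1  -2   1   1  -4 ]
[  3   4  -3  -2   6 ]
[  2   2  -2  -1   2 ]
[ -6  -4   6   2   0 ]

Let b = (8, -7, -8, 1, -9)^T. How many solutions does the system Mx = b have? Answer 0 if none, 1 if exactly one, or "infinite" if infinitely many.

Row reduce the augmented matrix [M | b].
R2 ← R2 + (1/4)·R1: [0, -3/2, 0, 3/4, -9/2, -5]
R3 ← R3 − (3/4)·R1: [0, 5/2, 0, -5/4, 15/2, -14]
R4 ← R4 − (1/2)·R1: [0, 1, 0, -1/2, 3, -3]
R5 ← R5 + (3/2)·R1: [0, -1, 0, 1/2, -3, 3]
R3 ← R3 + (5/3)·R2: [0, 0, 0, 0, 0, -67/3]
R4 ← R4 + (2/3)·R2: [0, 0, 0, 0, 0, -19/3]
R5 ← R5 − (2/3)·R2: [0, 0, 0, 0, 0, 19/3]
R4 ← R4 − (19/67)·R3: [0, 0, 0, 0, 0, 0]
R5 ← R5 + (19/67)·R3: [0, 0, 0, 0, 0, 0]
The echelon form has 3 nonzero rows; the last pivot sits in the augmented column, so rank(M) = 2 but rank([M|b]) = 3.
Since the ranks differ, the system is inconsistent.
It has no solutions.

0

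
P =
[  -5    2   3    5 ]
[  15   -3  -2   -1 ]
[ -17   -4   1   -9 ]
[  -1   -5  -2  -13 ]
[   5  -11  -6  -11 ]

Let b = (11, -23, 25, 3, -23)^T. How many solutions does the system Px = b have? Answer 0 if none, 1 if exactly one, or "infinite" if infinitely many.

Row reduce the augmented matrix [P | b].
R2 ← R2 + (3)·R1: [0, 3, 7, 14, 10]
R3 ← R3 − (17/5)·R1: [0, -54/5, -46/5, -26, -62/5]
R4 ← R4 − (1/5)·R1: [0, -27/5, -13/5, -14, 4/5]
R5 ← R5 + R1: [0, -9, -3, -6, -12]
R3 ← R3 + (18/5)·R2: [0, 0, 16, 122/5, 118/5]
R4 ← R4 + (9/5)·R2: [0, 0, 10, 56/5, 94/5]
R5 ← R5 + (3)·R2: [0, 0, 18, 36, 18]
R4 ← R4 − (5/8)·R3: [0, 0, 0, -81/20, 81/20]
R5 ← R5 − (9/8)·R3: [0, 0, 0, 171/20, -171/20]
R5 ← R5 + (19/9)·R4: [0, 0, 0, 0, 0]
The echelon form has 4 nonzero rows, and every pivot lies in the first 4 columns, so rank(P) = rank([P|b]) = 4.
The system is consistent.
rank = 4 = number of unknowns, so the solution is unique.

1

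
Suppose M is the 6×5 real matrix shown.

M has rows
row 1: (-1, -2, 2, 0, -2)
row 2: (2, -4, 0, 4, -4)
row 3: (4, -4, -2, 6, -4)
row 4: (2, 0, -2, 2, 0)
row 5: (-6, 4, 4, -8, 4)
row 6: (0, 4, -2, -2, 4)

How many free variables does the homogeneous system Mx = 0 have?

Row reduce to echelon form.
R2 ← R2 + (2)·R1: [0, -8, 4, 4, -8]
R3 ← R3 + (4)·R1: [0, -12, 6, 6, -12]
R4 ← R4 + (2)·R1: [0, -4, 2, 2, -4]
R5 ← R5 − (6)·R1: [0, 16, -8, -8, 16]
R3 ← R3 − (3/2)·R2: [0, 0, 0, 0, 0]
R4 ← R4 − (1/2)·R2: [0, 0, 0, 0, 0]
R5 ← R5 + (2)·R2: [0, 0, 0, 0, 0]
R6 ← R6 + (1/2)·R2: [0, 0, 0, 0, 0]
2 nonzero rows, so rank(M) = 2.
M has 5 columns; by rank–nullity, nullity = 5 − 2 = 3.

3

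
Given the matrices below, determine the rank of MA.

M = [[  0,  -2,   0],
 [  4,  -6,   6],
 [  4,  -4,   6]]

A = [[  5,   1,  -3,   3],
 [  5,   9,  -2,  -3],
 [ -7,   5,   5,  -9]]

First compute MA:
[[-10, -18,   4,   6],
 [-52, -20,  30, -24],
 [-42,  -2,  26, -30]]
Now row reduce the product.
R2 ← R2 − (26/5)·R1: [0, 368/5, 46/5, -276/5]
R3 ← R3 − (21/5)·R1: [0, 368/5, 46/5, -276/5]
R3 ← R3 − R2: [0, 0, 0, 0]
2 nonzero rows, so rank(MA) = 2.

2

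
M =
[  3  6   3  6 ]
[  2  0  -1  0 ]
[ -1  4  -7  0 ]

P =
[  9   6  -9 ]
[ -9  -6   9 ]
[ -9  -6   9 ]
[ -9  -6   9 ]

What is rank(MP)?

1

First compute MP:
[[-108, -72, 108],
 [ 27,  18, -27],
 [ 18,  12, -18]]
Now row reduce the product.
R2 ← R2 + (1/4)·R1: [0, 0, 0]
R3 ← R3 + (1/6)·R1: [0, 0, 0]
1 nonzero row, so rank(MP) = 1.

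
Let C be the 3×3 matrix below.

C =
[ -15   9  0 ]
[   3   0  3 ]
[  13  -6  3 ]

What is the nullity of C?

1

Row reduce to echelon form.
R2 ← R2 + (1/5)·R1: [0, 9/5, 3]
R3 ← R3 + (13/15)·R1: [0, 9/5, 3]
R3 ← R3 − R2: [0, 0, 0]
2 nonzero rows, so rank(C) = 2.
C has 3 columns; by rank–nullity, nullity = 3 − 2 = 1.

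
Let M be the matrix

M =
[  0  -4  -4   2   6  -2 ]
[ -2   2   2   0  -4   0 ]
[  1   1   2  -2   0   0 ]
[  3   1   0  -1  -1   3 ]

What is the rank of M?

3

Row reduce to echelon form.
Swap R1 ↔ R2
R3 ← R3 + (1/2)·R1: [0, 2, 3, -2, -2, 0]
R4 ← R4 + (3/2)·R1: [0, 4, 3, -1, -7, 3]
R3 ← R3 + (1/2)·R2: [0, 0, 1, -1, 1, -1]
R4 ← R4 + R2: [0, 0, -1, 1, -1, 1]
R4 ← R4 + R3: [0, 0, 0, 0, 0, 0]
Echelon form has 3 nonzero rows, so rank(M) = 3.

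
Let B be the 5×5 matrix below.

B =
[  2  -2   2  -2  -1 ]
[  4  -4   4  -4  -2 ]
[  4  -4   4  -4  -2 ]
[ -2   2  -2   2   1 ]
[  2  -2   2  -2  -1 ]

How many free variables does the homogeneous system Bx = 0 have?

4

Row reduce to echelon form.
R2 ← R2 − (2)·R1: [0, 0, 0, 0, 0]
R3 ← R3 − (2)·R1: [0, 0, 0, 0, 0]
R4 ← R4 + R1: [0, 0, 0, 0, 0]
R5 ← R5 − R1: [0, 0, 0, 0, 0]
1 nonzero row, so rank(B) = 1.
B has 5 columns; by rank–nullity, nullity = 5 − 1 = 4.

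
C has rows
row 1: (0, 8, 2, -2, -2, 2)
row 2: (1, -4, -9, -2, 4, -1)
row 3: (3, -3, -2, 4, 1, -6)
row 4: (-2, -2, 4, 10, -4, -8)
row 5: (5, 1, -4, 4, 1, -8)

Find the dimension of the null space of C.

Row reduce to echelon form.
Swap R1 ↔ R2
R3 ← R3 − (3)·R1: [0, 9, 25, 10, -11, -3]
R4 ← R4 + (2)·R1: [0, -10, -14, 6, 4, -10]
R5 ← R5 − (5)·R1: [0, 21, 41, 14, -19, -3]
R3 ← R3 − (9/8)·R2: [0, 0, 91/4, 49/4, -35/4, -21/4]
R4 ← R4 + (5/4)·R2: [0, 0, -23/2, 7/2, 3/2, -15/2]
R5 ← R5 − (21/8)·R2: [0, 0, 143/4, 77/4, -55/4, -33/4]
R4 ← R4 + (46/91)·R3: [0, 0, 0, 126/13, -38/13, -132/13]
R5 ← R5 − (11/7)·R3: [0, 0, 0, 0, 0, 0]
4 nonzero rows, so rank(C) = 4.
C has 6 columns; by rank–nullity, nullity = 6 − 4 = 2.

2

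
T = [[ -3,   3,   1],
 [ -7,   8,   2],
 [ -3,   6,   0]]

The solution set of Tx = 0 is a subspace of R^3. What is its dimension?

Row reduce to echelon form.
R2 ← R2 − (7/3)·R1: [0, 1, -1/3]
R3 ← R3 − R1: [0, 3, -1]
R3 ← R3 − (3)·R2: [0, 0, 0]
2 nonzero rows, so rank(T) = 2.
T has 3 columns; by rank–nullity, nullity = 3 − 2 = 1.

1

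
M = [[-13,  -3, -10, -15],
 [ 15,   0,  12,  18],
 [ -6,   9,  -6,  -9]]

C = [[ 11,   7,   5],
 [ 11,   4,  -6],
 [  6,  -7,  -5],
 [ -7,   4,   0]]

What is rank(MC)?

First compute MC:
[[-131, -93,   3],
 [111,  93,  15],
 [ 60,   0, -54]]
Now row reduce the product.
R2 ← R2 + (111/131)·R1: [0, 1860/131, 2298/131]
R3 ← R3 + (60/131)·R1: [0, -5580/131, -6894/131]
R3 ← R3 + (3)·R2: [0, 0, 0]
2 nonzero rows, so rank(MC) = 2.

2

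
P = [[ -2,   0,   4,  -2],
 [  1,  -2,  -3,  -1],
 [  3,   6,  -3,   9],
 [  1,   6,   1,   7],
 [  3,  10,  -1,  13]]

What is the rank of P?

Row reduce to echelon form.
R2 ← R2 + (1/2)·R1: [0, -2, -1, -2]
R3 ← R3 + (3/2)·R1: [0, 6, 3, 6]
R4 ← R4 + (1/2)·R1: [0, 6, 3, 6]
R5 ← R5 + (3/2)·R1: [0, 10, 5, 10]
R3 ← R3 + (3)·R2: [0, 0, 0, 0]
R4 ← R4 + (3)·R2: [0, 0, 0, 0]
R5 ← R5 + (5)·R2: [0, 0, 0, 0]
Echelon form has 2 nonzero rows, so rank(P) = 2.

2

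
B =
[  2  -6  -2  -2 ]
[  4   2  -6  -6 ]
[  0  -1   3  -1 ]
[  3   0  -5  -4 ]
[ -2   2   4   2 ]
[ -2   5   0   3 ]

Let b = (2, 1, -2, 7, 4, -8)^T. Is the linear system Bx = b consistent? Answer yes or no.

Row reduce the augmented matrix [B | b].
R2 ← R2 − (2)·R1: [0, 14, -2, -2, -3]
R4 ← R4 − (3/2)·R1: [0, 9, -2, -1, 4]
R5 ← R5 + R1: [0, -4, 2, 0, 6]
R6 ← R6 + R1: [0, -1, -2, 1, -6]
R3 ← R3 + (1/14)·R2: [0, 0, 20/7, -8/7, -31/14]
R4 ← R4 − (9/14)·R2: [0, 0, -5/7, 2/7, 83/14]
R5 ← R5 + (2/7)·R2: [0, 0, 10/7, -4/7, 36/7]
R6 ← R6 + (1/14)·R2: [0, 0, -15/7, 6/7, -87/14]
R4 ← R4 + (1/4)·R3: [0, 0, 0, 0, 43/8]
R5 ← R5 − (1/2)·R3: [0, 0, 0, 0, 25/4]
R6 ← R6 + (3/4)·R3: [0, 0, 0, 0, -63/8]
R5 ← R5 − (50/43)·R4: [0, 0, 0, 0, 0]
R6 ← R6 + (63/43)·R4: [0, 0, 0, 0, 0]
The echelon form has 4 nonzero rows; the last pivot sits in the augmented column, so rank(B) = 3 but rank([B|b]) = 4.
Since the ranks differ, the system is inconsistent.

no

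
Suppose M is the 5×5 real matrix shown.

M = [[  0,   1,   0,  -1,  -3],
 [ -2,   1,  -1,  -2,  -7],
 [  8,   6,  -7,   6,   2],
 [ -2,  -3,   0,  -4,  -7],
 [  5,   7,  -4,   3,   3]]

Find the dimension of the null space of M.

Row reduce to echelon form.
Swap R1 ↔ R2
R3 ← R3 + (4)·R1: [0, 10, -11, -2, -26]
R4 ← R4 − R1: [0, -4, 1, -2, 0]
R5 ← R5 + (5/2)·R1: [0, 19/2, -13/2, -2, -29/2]
R3 ← R3 − (10)·R2: [0, 0, -11, 8, 4]
R4 ← R4 + (4)·R2: [0, 0, 1, -6, -12]
R5 ← R5 − (19/2)·R2: [0, 0, -13/2, 15/2, 14]
R4 ← R4 + (1/11)·R3: [0, 0, 0, -58/11, -128/11]
R5 ← R5 − (13/22)·R3: [0, 0, 0, 61/22, 128/11]
R5 ← R5 + (61/116)·R4: [0, 0, 0, 0, 160/29]
5 nonzero rows, so rank(M) = 5.
M has 5 columns; by rank–nullity, nullity = 5 − 5 = 0.

0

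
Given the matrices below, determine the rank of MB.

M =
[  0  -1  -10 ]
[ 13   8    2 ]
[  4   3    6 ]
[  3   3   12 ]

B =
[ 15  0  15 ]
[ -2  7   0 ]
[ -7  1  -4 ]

First compute MB:
[[ 72, -17,  40],
 [165,  58, 187],
 [ 12,  27,  36],
 [-45,  33,  -3]]
Now row reduce the product.
R2 ← R2 − (55/24)·R1: [0, 2327/24, 286/3]
R3 ← R3 − (1/6)·R1: [0, 179/6, 88/3]
R4 ← R4 + (5/8)·R1: [0, 179/8, 22]
R3 ← R3 − (4/13)·R2: [0, 0, 0]
R4 ← R4 − (3/13)·R2: [0, 0, 0]
2 nonzero rows, so rank(MB) = 2.

2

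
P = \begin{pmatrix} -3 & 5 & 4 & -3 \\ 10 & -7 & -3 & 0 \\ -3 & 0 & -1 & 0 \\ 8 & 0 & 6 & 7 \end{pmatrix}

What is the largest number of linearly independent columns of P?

4

Row reduce to echelon form.
R2 ← R2 + (10/3)·R1: [0, 29/3, 31/3, -10]
R3 ← R3 − R1: [0, -5, -5, 3]
R4 ← R4 + (8/3)·R1: [0, 40/3, 50/3, -1]
R3 ← R3 + (15/29)·R2: [0, 0, 10/29, -63/29]
R4 ← R4 − (40/29)·R2: [0, 0, 70/29, 371/29]
R4 ← R4 − (7)·R3: [0, 0, 0, 28]
Echelon form has 4 nonzero rows, so rank(P) = 4.
The rank gives the maximum number of linearly independent columns: 4.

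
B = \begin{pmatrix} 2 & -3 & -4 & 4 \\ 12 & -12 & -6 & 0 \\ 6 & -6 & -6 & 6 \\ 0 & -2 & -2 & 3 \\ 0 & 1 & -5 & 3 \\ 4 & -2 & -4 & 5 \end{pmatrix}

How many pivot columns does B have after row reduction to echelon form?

Row reduce to echelon form.
R2 ← R2 − (6)·R1: [0, 6, 18, -24]
R3 ← R3 − (3)·R1: [0, 3, 6, -6]
R6 ← R6 − (2)·R1: [0, 4, 4, -3]
R3 ← R3 − (1/2)·R2: [0, 0, -3, 6]
R4 ← R4 + (1/3)·R2: [0, 0, 4, -5]
R5 ← R5 − (1/6)·R2: [0, 0, -8, 7]
R6 ← R6 − (2/3)·R2: [0, 0, -8, 13]
R4 ← R4 + (4/3)·R3: [0, 0, 0, 3]
R5 ← R5 − (8/3)·R3: [0, 0, 0, -9]
R6 ← R6 − (8/3)·R3: [0, 0, 0, -3]
R5 ← R5 + (3)·R4: [0, 0, 0, 0]
R6 ← R6 + R4: [0, 0, 0, 0]
Echelon form has 4 nonzero rows, so rank(B) = 4.
Each nonzero row contributes one pivot column: 4 pivot columns.

4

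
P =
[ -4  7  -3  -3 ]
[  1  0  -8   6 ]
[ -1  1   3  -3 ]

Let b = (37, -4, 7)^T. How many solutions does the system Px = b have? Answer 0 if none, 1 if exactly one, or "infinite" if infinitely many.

Row reduce the augmented matrix [P | b].
R2 ← R2 + (1/4)·R1: [0, 7/4, -35/4, 21/4, 21/4]
R3 ← R3 − (1/4)·R1: [0, -3/4, 15/4, -9/4, -9/4]
R3 ← R3 + (3/7)·R2: [0, 0, 0, 0, 0]
The echelon form has 2 nonzero rows, and every pivot lies in the first 4 columns, so rank(P) = rank([P|b]) = 2.
The system is consistent.
rank = 2 < 4 unknowns, so there are infinitely many solutions.

infinite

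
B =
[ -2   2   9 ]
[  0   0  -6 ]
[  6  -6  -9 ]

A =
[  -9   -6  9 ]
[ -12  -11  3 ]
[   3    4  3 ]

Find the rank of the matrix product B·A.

First compute BA:
[[ 21,  26,  15],
 [-18, -24, -18],
 [ -9,  -6,   9]]
Now row reduce the product.
R2 ← R2 + (6/7)·R1: [0, -12/7, -36/7]
R3 ← R3 + (3/7)·R1: [0, 36/7, 108/7]
R3 ← R3 + (3)·R2: [0, 0, 0]
2 nonzero rows, so rank(BA) = 2.

2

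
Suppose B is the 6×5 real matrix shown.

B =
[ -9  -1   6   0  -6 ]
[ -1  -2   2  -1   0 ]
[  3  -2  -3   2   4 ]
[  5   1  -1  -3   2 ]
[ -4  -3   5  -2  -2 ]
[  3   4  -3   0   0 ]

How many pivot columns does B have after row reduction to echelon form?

Row reduce to echelon form.
R2 ← R2 − (1/9)·R1: [0, -17/9, 4/3, -1, 2/3]
R3 ← R3 + (1/3)·R1: [0, -7/3, -1, 2, 2]
R4 ← R4 + (5/9)·R1: [0, 4/9, 7/3, -3, -4/3]
R5 ← R5 − (4/9)·R1: [0, -23/9, 7/3, -2, 2/3]
R6 ← R6 + (1/3)·R1: [0, 11/3, -1, 0, -2]
R3 ← R3 − (21/17)·R2: [0, 0, -45/17, 55/17, 20/17]
R4 ← R4 + (4/17)·R2: [0, 0, 45/17, -55/17, -20/17]
R5 ← R5 − (23/17)·R2: [0, 0, 9/17, -11/17, -4/17]
R6 ← R6 + (33/17)·R2: [0, 0, 27/17, -33/17, -12/17]
R4 ← R4 + R3: [0, 0, 0, 0, 0]
R5 ← R5 + (1/5)·R3: [0, 0, 0, 0, 0]
R6 ← R6 + (3/5)·R3: [0, 0, 0, 0, 0]
Echelon form has 3 nonzero rows, so rank(B) = 3.
Each nonzero row contributes one pivot column: 3 pivot columns.

3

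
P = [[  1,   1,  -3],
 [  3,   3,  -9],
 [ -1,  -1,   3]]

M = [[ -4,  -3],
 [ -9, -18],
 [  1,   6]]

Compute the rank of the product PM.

First compute PM:
[[-16, -39],
 [-48, -117],
 [ 16,  39]]
Now row reduce the product.
R2 ← R2 − (3)·R1: [0, 0]
R3 ← R3 + R1: [0, 0]
1 nonzero row, so rank(PM) = 1.

1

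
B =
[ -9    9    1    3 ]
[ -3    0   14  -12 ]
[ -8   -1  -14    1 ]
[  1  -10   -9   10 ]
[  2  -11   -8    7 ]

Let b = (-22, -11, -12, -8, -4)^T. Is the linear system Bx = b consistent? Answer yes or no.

yes

Row reduce the augmented matrix [B | b].
R2 ← R2 − (1/3)·R1: [0, -3, 41/3, -13, -11/3]
R3 ← R3 − (8/9)·R1: [0, -9, -134/9, -5/3, 68/9]
R4 ← R4 + (1/9)·R1: [0, -9, -80/9, 31/3, -94/9]
R5 ← R5 + (2/9)·R1: [0, -9, -70/9, 23/3, -80/9]
R3 ← R3 − (3)·R2: [0, 0, -503/9, 112/3, 167/9]
R4 ← R4 − (3)·R2: [0, 0, -449/9, 148/3, 5/9]
R5 ← R5 − (3)·R2: [0, 0, -439/9, 140/3, 19/9]
R4 ← R4 − (449/503)·R3: [0, 0, 0, 8052/503, -8052/503]
R5 ← R5 − (439/503)·R3: [0, 0, 0, 7084/503, -7084/503]
R5 ← R5 − (161/183)·R4: [0, 0, 0, 0, 0]
The echelon form has 4 nonzero rows, and every pivot lies in the first 4 columns, so rank(B) = rank([B|b]) = 4.
The system is consistent.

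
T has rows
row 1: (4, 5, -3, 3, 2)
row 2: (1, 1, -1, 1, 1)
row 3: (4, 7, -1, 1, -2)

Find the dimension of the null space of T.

Row reduce to echelon form.
R2 ← R2 − (1/4)·R1: [0, -1/4, -1/4, 1/4, 1/2]
R3 ← R3 − R1: [0, 2, 2, -2, -4]
R3 ← R3 + (8)·R2: [0, 0, 0, 0, 0]
2 nonzero rows, so rank(T) = 2.
T has 5 columns; by rank–nullity, nullity = 5 − 2 = 3.

3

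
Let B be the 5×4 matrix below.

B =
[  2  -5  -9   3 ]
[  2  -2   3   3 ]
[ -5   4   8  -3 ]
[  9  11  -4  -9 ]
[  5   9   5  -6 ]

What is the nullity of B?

1

Row reduce to echelon form.
R2 ← R2 − R1: [0, 3, 12, 0]
R3 ← R3 + (5/2)·R1: [0, -17/2, -29/2, 9/2]
R4 ← R4 − (9/2)·R1: [0, 67/2, 73/2, -45/2]
R5 ← R5 − (5/2)·R1: [0, 43/2, 55/2, -27/2]
R3 ← R3 + (17/6)·R2: [0, 0, 39/2, 9/2]
R4 ← R4 − (67/6)·R2: [0, 0, -195/2, -45/2]
R5 ← R5 − (43/6)·R2: [0, 0, -117/2, -27/2]
R4 ← R4 + (5)·R3: [0, 0, 0, 0]
R5 ← R5 + (3)·R3: [0, 0, 0, 0]
3 nonzero rows, so rank(B) = 3.
B has 4 columns; by rank–nullity, nullity = 4 − 3 = 1.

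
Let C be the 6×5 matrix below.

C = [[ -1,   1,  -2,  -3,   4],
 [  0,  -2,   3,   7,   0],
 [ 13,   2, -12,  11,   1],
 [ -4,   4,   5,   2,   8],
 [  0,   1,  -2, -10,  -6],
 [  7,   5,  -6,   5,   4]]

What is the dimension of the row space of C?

5

Row reduce to echelon form.
R3 ← R3 + (13)·R1: [0, 15, -38, -28, 53]
R4 ← R4 − (4)·R1: [0, 0, 13, 14, -8]
R6 ← R6 + (7)·R1: [0, 12, -20, -16, 32]
R3 ← R3 + (15/2)·R2: [0, 0, -31/2, 49/2, 53]
R5 ← R5 + (1/2)·R2: [0, 0, -1/2, -13/2, -6]
R6 ← R6 + (6)·R2: [0, 0, -2, 26, 32]
R4 ← R4 + (26/31)·R3: [0, 0, 0, 1071/31, 1130/31]
R5 ← R5 − (1/31)·R3: [0, 0, 0, -226/31, -239/31]
R6 ← R6 − (4/31)·R3: [0, 0, 0, 708/31, 780/31]
R5 ← R5 + (226/1071)·R4: [0, 0, 0, 0, -19/1071]
R6 ← R6 − (236/357)·R4: [0, 0, 0, 0, 380/357]
R6 ← R6 + (60)·R5: [0, 0, 0, 0, 0]
Echelon form has 5 nonzero rows, so rank(C) = 5.
The row space has dimension equal to the rank: 5.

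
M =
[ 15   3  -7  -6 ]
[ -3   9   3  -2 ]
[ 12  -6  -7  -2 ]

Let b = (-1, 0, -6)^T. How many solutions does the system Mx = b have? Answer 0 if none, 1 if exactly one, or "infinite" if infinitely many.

0

Row reduce the augmented matrix [M | b].
R2 ← R2 + (1/5)·R1: [0, 48/5, 8/5, -16/5, -1/5]
R3 ← R3 − (4/5)·R1: [0, -42/5, -7/5, 14/5, -26/5]
R3 ← R3 + (7/8)·R2: [0, 0, 0, 0, -43/8]
The echelon form has 3 nonzero rows; the last pivot sits in the augmented column, so rank(M) = 2 but rank([M|b]) = 3.
Since the ranks differ, the system is inconsistent.
It has no solutions.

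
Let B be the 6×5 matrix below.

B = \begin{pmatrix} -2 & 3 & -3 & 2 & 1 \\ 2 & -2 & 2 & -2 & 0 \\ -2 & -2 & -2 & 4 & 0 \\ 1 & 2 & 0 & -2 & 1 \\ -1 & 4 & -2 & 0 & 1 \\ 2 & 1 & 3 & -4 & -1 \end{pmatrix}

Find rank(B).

3

Row reduce to echelon form.
R2 ← R2 + R1: [0, 1, -1, 0, 1]
R3 ← R3 − R1: [0, -5, 1, 2, -1]
R4 ← R4 + (1/2)·R1: [0, 7/2, -3/2, -1, 3/2]
R5 ← R5 − (1/2)·R1: [0, 5/2, -1/2, -1, 1/2]
R6 ← R6 + R1: [0, 4, 0, -2, 0]
R3 ← R3 + (5)·R2: [0, 0, -4, 2, 4]
R4 ← R4 − (7/2)·R2: [0, 0, 2, -1, -2]
R5 ← R5 − (5/2)·R2: [0, 0, 2, -1, -2]
R6 ← R6 − (4)·R2: [0, 0, 4, -2, -4]
R4 ← R4 + (1/2)·R3: [0, 0, 0, 0, 0]
R5 ← R5 + (1/2)·R3: [0, 0, 0, 0, 0]
R6 ← R6 + R3: [0, 0, 0, 0, 0]
Echelon form has 3 nonzero rows, so rank(B) = 3.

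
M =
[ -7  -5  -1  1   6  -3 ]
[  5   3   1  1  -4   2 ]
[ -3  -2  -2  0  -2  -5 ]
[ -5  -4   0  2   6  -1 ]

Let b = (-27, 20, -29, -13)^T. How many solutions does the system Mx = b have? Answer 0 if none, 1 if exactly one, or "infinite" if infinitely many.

infinite

Row reduce the augmented matrix [M | b].
R2 ← R2 + (5/7)·R1: [0, -4/7, 2/7, 12/7, 2/7, -1/7, 5/7]
R3 ← R3 − (3/7)·R1: [0, 1/7, -11/7, -3/7, -32/7, -26/7, -122/7]
R4 ← R4 − (5/7)·R1: [0, -3/7, 5/7, 9/7, 12/7, 8/7, 44/7]
R3 ← R3 + (1/4)·R2: [0, 0, -3/2, 0, -9/2, -15/4, -69/4]
R4 ← R4 − (3/4)·R2: [0, 0, 1/2, 0, 3/2, 5/4, 23/4]
R4 ← R4 + (1/3)·R3: [0, 0, 0, 0, 0, 0, 0]
The echelon form has 3 nonzero rows, and every pivot lies in the first 6 columns, so rank(M) = rank([M|b]) = 3.
The system is consistent.
rank = 3 < 6 unknowns, so there are infinitely many solutions.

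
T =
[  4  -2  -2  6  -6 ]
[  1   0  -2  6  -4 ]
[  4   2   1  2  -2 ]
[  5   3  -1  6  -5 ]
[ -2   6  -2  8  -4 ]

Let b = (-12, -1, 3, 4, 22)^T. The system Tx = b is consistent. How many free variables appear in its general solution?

Row reduce the augmented matrix [T | b].
R2 ← R2 − (1/4)·R1: [0, 1/2, -3/2, 9/2, -5/2, 2]
R3 ← R3 − R1: [0, 4, 3, -4, 4, 15]
R4 ← R4 − (5/4)·R1: [0, 11/2, 3/2, -3/2, 5/2, 19]
R5 ← R5 + (1/2)·R1: [0, 5, -3, 11, -7, 16]
R3 ← R3 − (8)·R2: [0, 0, 15, -40, 24, -1]
R4 ← R4 − (11)·R2: [0, 0, 18, -51, 30, -3]
R5 ← R5 − (10)·R2: [0, 0, 12, -34, 18, -4]
R4 ← R4 − (6/5)·R3: [0, 0, 0, -3, 6/5, -9/5]
R5 ← R5 − (4/5)·R3: [0, 0, 0, -2, -6/5, -16/5]
R5 ← R5 − (2/3)·R4: [0, 0, 0, 0, -2, -2]
The echelon form has 5 nonzero rows, and every pivot lies in the first 5 columns, so rank(T) = rank([T|b]) = 5.
The system is consistent.
Free variables = (unknowns) − (rank) = 5 − 5 = 0.

0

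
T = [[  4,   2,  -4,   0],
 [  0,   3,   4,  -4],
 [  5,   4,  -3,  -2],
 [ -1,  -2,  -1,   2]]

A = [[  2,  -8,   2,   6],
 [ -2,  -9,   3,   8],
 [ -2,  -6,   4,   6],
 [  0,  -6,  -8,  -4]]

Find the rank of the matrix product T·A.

2

First compute TA:
[[ 12, -26,  -2,  16],
 [-14, -27,  57,  64],
 [  8, -46,  26,  52],
 [  4,  20, -28, -36]]
Now row reduce the product.
R2 ← R2 + (7/6)·R1: [0, -172/3, 164/3, 248/3]
R3 ← R3 − (2/3)·R1: [0, -86/3, 82/3, 124/3]
R4 ← R4 − (1/3)·R1: [0, 86/3, -82/3, -124/3]
R3 ← R3 − (1/2)·R2: [0, 0, 0, 0]
R4 ← R4 + (1/2)·R2: [0, 0, 0, 0]
2 nonzero rows, so rank(TA) = 2.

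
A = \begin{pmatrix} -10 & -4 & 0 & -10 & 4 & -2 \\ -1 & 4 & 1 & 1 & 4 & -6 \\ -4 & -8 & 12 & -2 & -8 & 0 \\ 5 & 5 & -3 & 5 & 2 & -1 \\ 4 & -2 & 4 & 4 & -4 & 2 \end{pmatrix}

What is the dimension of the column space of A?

4

Row reduce to echelon form.
R2 ← R2 − (1/10)·R1: [0, 22/5, 1, 2, 18/5, -29/5]
R3 ← R3 − (2/5)·R1: [0, -32/5, 12, 2, -48/5, 4/5]
R4 ← R4 + (1/2)·R1: [0, 3, -3, 0, 4, -2]
R5 ← R5 + (2/5)·R1: [0, -18/5, 4, 0, -12/5, 6/5]
R3 ← R3 + (16/11)·R2: [0, 0, 148/11, 54/11, -48/11, -84/11]
R4 ← R4 − (15/22)·R2: [0, 0, -81/22, -15/11, 17/11, 43/22]
R5 ← R5 + (9/11)·R2: [0, 0, 53/11, 18/11, 6/11, -39/11]
R4 ← R4 + (81/296)·R3: [0, 0, 0, -3/148, 13/37, -5/37]
R5 ← R5 − (53/148)·R3: [0, 0, 0, -9/74, 78/37, -30/37]
R5 ← R5 − (6)·R4: [0, 0, 0, 0, 0, 0]
Echelon form has 4 nonzero rows, so rank(A) = 4.
The column space has dimension equal to the rank: 4.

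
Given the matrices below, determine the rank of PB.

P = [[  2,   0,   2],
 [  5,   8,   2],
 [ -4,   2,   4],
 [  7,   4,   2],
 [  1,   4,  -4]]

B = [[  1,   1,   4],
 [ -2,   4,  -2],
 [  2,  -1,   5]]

First compute PB:
[[  6,   0,  18],
 [ -7,  35,  14],
 [  0,   0,   0],
 [  3,  21,  30],
 [-15,  21, -24]]
Now row reduce the product.
R2 ← R2 + (7/6)·R1: [0, 35, 35]
R4 ← R4 − (1/2)·R1: [0, 21, 21]
R5 ← R5 + (5/2)·R1: [0, 21, 21]
R4 ← R4 − (3/5)·R2: [0, 0, 0]
R5 ← R5 − (3/5)·R2: [0, 0, 0]
2 nonzero rows, so rank(PB) = 2.

2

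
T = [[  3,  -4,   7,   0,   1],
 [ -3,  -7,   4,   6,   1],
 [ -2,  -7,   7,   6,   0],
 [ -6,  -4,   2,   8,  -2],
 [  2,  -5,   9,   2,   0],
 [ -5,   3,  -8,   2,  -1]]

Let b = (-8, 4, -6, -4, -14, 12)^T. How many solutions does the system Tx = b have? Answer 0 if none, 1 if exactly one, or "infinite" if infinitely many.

Row reduce the augmented matrix [T | b].
R2 ← R2 + R1: [0, -11, 11, 6, 2, -4]
R3 ← R3 + (2/3)·R1: [0, -29/3, 35/3, 6, 2/3, -34/3]
R4 ← R4 + (2)·R1: [0, -12, 16, 8, 0, -20]
R5 ← R5 − (2/3)·R1: [0, -7/3, 13/3, 2, -2/3, -26/3]
R6 ← R6 + (5/3)·R1: [0, -11/3, 11/3, 2, 2/3, -4/3]
R3 ← R3 − (29/33)·R2: [0, 0, 2, 8/11, -12/11, -86/11]
R4 ← R4 − (12/11)·R2: [0, 0, 4, 16/11, -24/11, -172/11]
R5 ← R5 − (7/33)·R2: [0, 0, 2, 8/11, -12/11, -86/11]
R6 ← R6 − (1/3)·R2: [0, 0, 0, 0, 0, 0]
R4 ← R4 − (2)·R3: [0, 0, 0, 0, 0, 0]
R5 ← R5 − R3: [0, 0, 0, 0, 0, 0]
The echelon form has 3 nonzero rows, and every pivot lies in the first 5 columns, so rank(T) = rank([T|b]) = 3.
The system is consistent.
rank = 3 < 5 unknowns, so there are infinitely many solutions.

infinite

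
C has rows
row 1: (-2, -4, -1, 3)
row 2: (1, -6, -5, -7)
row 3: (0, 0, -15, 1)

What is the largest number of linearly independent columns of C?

3

Row reduce to echelon form.
R2 ← R2 + (1/2)·R1: [0, -8, -11/2, -11/2]
Echelon form has 3 nonzero rows, so rank(C) = 3.
The rank gives the maximum number of linearly independent columns: 3.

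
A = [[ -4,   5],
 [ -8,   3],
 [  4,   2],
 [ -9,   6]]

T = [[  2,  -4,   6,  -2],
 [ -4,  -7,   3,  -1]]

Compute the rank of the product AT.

2

First compute AT:
[[-28, -19,  -9,   3],
 [-28,  11, -39,  13],
 [  0, -30,  30, -10],
 [-42,  -6, -36,  12]]
Now row reduce the product.
R2 ← R2 − R1: [0, 30, -30, 10]
R4 ← R4 − (3/2)·R1: [0, 45/2, -45/2, 15/2]
R3 ← R3 + R2: [0, 0, 0, 0]
R4 ← R4 − (3/4)·R2: [0, 0, 0, 0]
2 nonzero rows, so rank(AT) = 2.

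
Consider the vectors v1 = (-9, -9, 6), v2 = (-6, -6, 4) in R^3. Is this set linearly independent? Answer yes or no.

Form the matrix with these vectors as rows and row reduce.
R2 ← R2 − (2/3)·R1: [0, 0, 0]
1 nonzero row, so the 2 vectors span a space of dimension 1.
Since 1 < 2, the vectors are linearly dependent.

no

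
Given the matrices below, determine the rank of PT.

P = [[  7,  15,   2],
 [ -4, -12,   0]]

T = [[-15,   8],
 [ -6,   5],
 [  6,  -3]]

2

First compute PT:
[[-183, 125],
 [132, -92]]
Now row reduce the product.
R2 ← R2 + (44/61)·R1: [0, -112/61]
2 nonzero rows, so rank(PT) = 2.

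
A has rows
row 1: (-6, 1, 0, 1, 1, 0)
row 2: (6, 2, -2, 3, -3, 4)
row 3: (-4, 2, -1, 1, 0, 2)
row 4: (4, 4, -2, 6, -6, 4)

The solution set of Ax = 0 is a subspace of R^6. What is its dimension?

2

Row reduce to echelon form.
R2 ← R2 + R1: [0, 3, -2, 4, -2, 4]
R3 ← R3 − (2/3)·R1: [0, 4/3, -1, 1/3, -2/3, 2]
R4 ← R4 + (2/3)·R1: [0, 14/3, -2, 20/3, -16/3, 4]
R3 ← R3 − (4/9)·R2: [0, 0, -1/9, -13/9, 2/9, 2/9]
R4 ← R4 − (14/9)·R2: [0, 0, 10/9, 4/9, -20/9, -20/9]
R4 ← R4 + (10)·R3: [0, 0, 0, -14, 0, 0]
4 nonzero rows, so rank(A) = 4.
A has 6 columns; by rank–nullity, nullity = 6 − 4 = 2.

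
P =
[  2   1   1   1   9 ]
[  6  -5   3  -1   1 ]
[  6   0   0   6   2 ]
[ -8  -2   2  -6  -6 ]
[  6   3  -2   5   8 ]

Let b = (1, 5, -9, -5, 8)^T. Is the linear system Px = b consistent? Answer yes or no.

Row reduce the augmented matrix [P | b].
R2 ← R2 − (3)·R1: [0, -8, 0, -4, -26, 2]
R3 ← R3 − (3)·R1: [0, -3, -3, 3, -25, -12]
R4 ← R4 + (4)·R1: [0, 2, 6, -2, 30, -1]
R5 ← R5 − (3)·R1: [0, 0, -5, 2, -19, 5]
R3 ← R3 − (3/8)·R2: [0, 0, -3, 9/2, -61/4, -51/4]
R4 ← R4 + (1/4)·R2: [0, 0, 6, -3, 47/2, -1/2]
R4 ← R4 + (2)·R3: [0, 0, 0, 6, -7, -26]
R5 ← R5 − (5/3)·R3: [0, 0, 0, -11/2, 77/12, 105/4]
R5 ← R5 + (11/12)·R4: [0, 0, 0, 0, 0, 29/12]
The echelon form has 5 nonzero rows; the last pivot sits in the augmented column, so rank(P) = 4 but rank([P|b]) = 5.
Since the ranks differ, the system is inconsistent.

no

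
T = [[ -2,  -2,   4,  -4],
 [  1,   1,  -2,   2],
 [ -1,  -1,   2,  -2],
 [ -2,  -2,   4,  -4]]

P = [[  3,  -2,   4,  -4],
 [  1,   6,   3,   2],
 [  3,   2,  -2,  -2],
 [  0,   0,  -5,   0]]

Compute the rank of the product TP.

First compute TP:
[[  4,   0,  -2,  -4],
 [ -2,   0,   1,   2],
 [  2,   0,  -1,  -2],
 [  4,   0,  -2,  -4]]
Now row reduce the product.
R2 ← R2 + (1/2)·R1: [0, 0, 0, 0]
R3 ← R3 − (1/2)·R1: [0, 0, 0, 0]
R4 ← R4 − R1: [0, 0, 0, 0]
1 nonzero row, so rank(TP) = 1.

1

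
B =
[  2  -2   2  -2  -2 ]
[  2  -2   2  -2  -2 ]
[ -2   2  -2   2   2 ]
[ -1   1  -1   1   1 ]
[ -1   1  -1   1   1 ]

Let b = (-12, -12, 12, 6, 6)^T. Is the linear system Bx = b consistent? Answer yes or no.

Row reduce the augmented matrix [B | b].
R2 ← R2 − R1: [0, 0, 0, 0, 0, 0]
R3 ← R3 + R1: [0, 0, 0, 0, 0, 0]
R4 ← R4 + (1/2)·R1: [0, 0, 0, 0, 0, 0]
R5 ← R5 + (1/2)·R1: [0, 0, 0, 0, 0, 0]
The echelon form has 1 nonzero rows, and every pivot lies in the first 5 columns, so rank(B) = rank([B|b]) = 1.
The system is consistent.

yes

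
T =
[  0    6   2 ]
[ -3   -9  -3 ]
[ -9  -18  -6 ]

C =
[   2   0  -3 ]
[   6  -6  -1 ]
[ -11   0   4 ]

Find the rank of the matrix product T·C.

2

First compute TC:
[[ 14, -36,   2],
 [-27,  54,   6],
 [-60, 108,  21]]
Now row reduce the product.
R2 ← R2 + (27/14)·R1: [0, -108/7, 69/7]
R3 ← R3 + (30/7)·R1: [0, -324/7, 207/7]
R3 ← R3 − (3)·R2: [0, 0, 0]
2 nonzero rows, so rank(TC) = 2.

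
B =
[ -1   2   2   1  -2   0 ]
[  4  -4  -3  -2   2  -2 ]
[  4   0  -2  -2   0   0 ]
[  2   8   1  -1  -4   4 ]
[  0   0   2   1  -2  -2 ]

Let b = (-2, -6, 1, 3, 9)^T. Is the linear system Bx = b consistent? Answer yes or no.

Row reduce the augmented matrix [B | b].
R2 ← R2 + (4)·R1: [0, 4, 5, 2, -6, -2, -14]
R3 ← R3 + (4)·R1: [0, 8, 6, 2, -8, 0, -7]
R4 ← R4 + (2)·R1: [0, 12, 5, 1, -8, 4, -1]
R3 ← R3 − (2)·R2: [0, 0, -4, -2, 4, 4, 21]
R4 ← R4 − (3)·R2: [0, 0, -10, -5, 10, 10, 41]
R4 ← R4 − (5/2)·R3: [0, 0, 0, 0, 0, 0, -23/2]
R5 ← R5 + (1/2)·R3: [0, 0, 0, 0, 0, 0, 39/2]
R5 ← R5 + (39/23)·R4: [0, 0, 0, 0, 0, 0, 0]
The echelon form has 4 nonzero rows; the last pivot sits in the augmented column, so rank(B) = 3 but rank([B|b]) = 4.
Since the ranks differ, the system is inconsistent.

no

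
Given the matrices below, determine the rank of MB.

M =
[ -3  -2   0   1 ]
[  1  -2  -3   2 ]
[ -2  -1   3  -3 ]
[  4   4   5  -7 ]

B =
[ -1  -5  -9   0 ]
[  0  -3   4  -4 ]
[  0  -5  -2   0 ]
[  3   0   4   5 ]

First compute MB:
[[  6,  21,  23,  13],
 [  5,  16,  -3,  18],
 [ -7,  -2,  -4, -11],
 [-25, -57, -58, -51]]
Now row reduce the product.
R2 ← R2 − (5/6)·R1: [0, -3/2, -133/6, 43/6]
R3 ← R3 + (7/6)·R1: [0, 45/2, 137/6, 25/6]
R4 ← R4 + (25/6)·R1: [0, 61/2, 227/6, 19/6]
R3 ← R3 + (15)·R2: [0, 0, -929/3, 335/3]
R4 ← R4 + (61/3)·R2: [0, 0, -3716/9, 1340/9]
R4 ← R4 − (4/3)·R3: [0, 0, 0, 0]
3 nonzero rows, so rank(MB) = 3.

3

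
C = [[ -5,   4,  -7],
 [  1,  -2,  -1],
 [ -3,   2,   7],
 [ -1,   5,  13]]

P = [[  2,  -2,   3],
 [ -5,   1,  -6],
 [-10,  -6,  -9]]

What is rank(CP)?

First compute CP:
[[ 40,  56,  24],
 [ 22,   2,  24],
 [-86, -34, -84],
 [-157, -71, -150]]
Now row reduce the product.
R2 ← R2 − (11/20)·R1: [0, -144/5, 54/5]
R3 ← R3 + (43/20)·R1: [0, 432/5, -162/5]
R4 ← R4 + (157/40)·R1: [0, 744/5, -279/5]
R3 ← R3 + (3)·R2: [0, 0, 0]
R4 ← R4 + (31/6)·R2: [0, 0, 0]
2 nonzero rows, so rank(CP) = 2.

2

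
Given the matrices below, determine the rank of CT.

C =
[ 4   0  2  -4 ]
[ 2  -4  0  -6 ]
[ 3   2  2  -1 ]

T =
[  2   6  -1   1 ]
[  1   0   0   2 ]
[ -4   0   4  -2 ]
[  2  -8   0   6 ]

First compute CT:
[[ -8,  56,   4, -24],
 [-12,  60,  -2, -42],
 [ -2,  26,   5,  -3]]
Now row reduce the product.
R2 ← R2 − (3/2)·R1: [0, -24, -8, -6]
R3 ← R3 − (1/4)·R1: [0, 12, 4, 3]
R3 ← R3 + (1/2)·R2: [0, 0, 0, 0]
2 nonzero rows, so rank(CT) = 2.

2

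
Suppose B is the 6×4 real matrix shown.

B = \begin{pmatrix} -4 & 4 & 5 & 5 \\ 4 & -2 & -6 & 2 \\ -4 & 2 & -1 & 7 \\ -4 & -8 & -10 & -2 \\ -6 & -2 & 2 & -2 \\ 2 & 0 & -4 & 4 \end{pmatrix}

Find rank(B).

4

Row reduce to echelon form.
R2 ← R2 + R1: [0, 2, -1, 7]
R3 ← R3 − R1: [0, -2, -6, 2]
R4 ← R4 − R1: [0, -12, -15, -7]
R5 ← R5 − (3/2)·R1: [0, -8, -11/2, -19/2]
R6 ← R6 + (1/2)·R1: [0, 2, -3/2, 13/2]
R3 ← R3 + R2: [0, 0, -7, 9]
R4 ← R4 + (6)·R2: [0, 0, -21, 35]
R5 ← R5 + (4)·R2: [0, 0, -19/2, 37/2]
R6 ← R6 − R2: [0, 0, -1/2, -1/2]
R4 ← R4 − (3)·R3: [0, 0, 0, 8]
R5 ← R5 − (19/14)·R3: [0, 0, 0, 44/7]
R6 ← R6 − (1/14)·R3: [0, 0, 0, -8/7]
R5 ← R5 − (11/14)·R4: [0, 0, 0, 0]
R6 ← R6 + (1/7)·R4: [0, 0, 0, 0]
Echelon form has 4 nonzero rows, so rank(B) = 4.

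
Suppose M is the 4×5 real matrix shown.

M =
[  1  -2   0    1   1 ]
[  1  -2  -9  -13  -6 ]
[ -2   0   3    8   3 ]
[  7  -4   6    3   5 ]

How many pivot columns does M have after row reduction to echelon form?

3

Row reduce to echelon form.
R2 ← R2 − R1: [0, 0, -9, -14, -7]
R3 ← R3 + (2)·R1: [0, -4, 3, 10, 5]
R4 ← R4 − (7)·R1: [0, 10, 6, -4, -2]
Swap R2 ↔ R3
R4 ← R4 + (5/2)·R2: [0, 0, 27/2, 21, 21/2]
R4 ← R4 + (3/2)·R3: [0, 0, 0, 0, 0]
Echelon form has 3 nonzero rows, so rank(M) = 3.
Each nonzero row contributes one pivot column: 3 pivot columns.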